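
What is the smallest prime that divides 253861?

253861 is odd.
Digit sum 25, not divisible by 3.
Ends in 1: not divisible by 5.
7: 253861 = 7·36265 + 6
11: 253861 = 11·23078 + 3
13: 253861 = 13·19527 + 10
17: 253861 = 17·14933

17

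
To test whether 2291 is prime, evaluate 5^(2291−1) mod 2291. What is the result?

5^1 ≡ 5 (mod 2291)
5^2 ≡ 5^2 = 25 ≡ 25 (mod 2291)
5^4 ≡ 25^2 = 625 ≡ 625 (mod 2291)
5^8 ≡ 625^2 = 390625 ≡ 1155 (mod 2291)
5^16 ≡ 1155^2 = 1334025 ≡ 663 (mod 2291)
5^32 ≡ 663^2 = 439569 ≡ 1988 (mod 2291)
5^64 ≡ 1988^2 = 3952144 ≡ 169 (mod 2291)
5^128 ≡ 169^2 = 28561 ≡ 1069 (mod 2291)
5^256 ≡ 1069^2 = 1142761 ≡ 1843 (mod 2291)
5^512 ≡ 1843^2 = 3396649 ≡ 1387 (mod 2291)
5^1024 ≡ 1387^2 = 1923769 ≡ 1620 (mod 2291)
5^2048 ≡ 1620^2 = 2624400 ≡ 1205 (mod 2291)
2290 = 2048 + 128 + 64 + 32 + 16 + 2 in binary powers of 2.
So 5^2290 ≡ 1205 · 1069 · 169 · 1988 · 663 · 25 ≡ 111 (mod 2291).
Since 111 ≠ 1, base 5 is a Fermat witness: 2291 is composite.

111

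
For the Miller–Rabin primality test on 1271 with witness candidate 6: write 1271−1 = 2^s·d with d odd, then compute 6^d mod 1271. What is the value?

1271 − 1 = 1270 = 2^1 · 635, so d = 635.
6^1 ≡ 6 (mod 1271)
6^2 ≡ 6^2 = 36 ≡ 36 (mod 1271)
6^4 ≡ 36^2 = 1296 ≡ 25 (mod 1271)
6^8 ≡ 25^2 = 625 ≡ 625 (mod 1271)
6^16 ≡ 625^2 = 390625 ≡ 428 (mod 1271)
6^32 ≡ 428^2 = 183184 ≡ 160 (mod 1271)
6^64 ≡ 160^2 = 25600 ≡ 180 (mod 1271)
6^128 ≡ 180^2 = 32400 ≡ 625 (mod 1271)
6^256 ≡ 625^2 = 390625 ≡ 428 (mod 1271)
6^512 ≡ 428^2 = 183184 ≡ 160 (mod 1271)
635 = 512 + 64 + 32 + 16 + 8 + 2 + 1 in binary powers of 2.
So 6^635 ≡ 160 · 180 · 160 · 428 · 625 · 36 · 6 ≡ 243 (mod 1271).
Squaring chain: 243; never reaches −1, so base 6 is a Miller–Rabin witness that 1271 is composite.

243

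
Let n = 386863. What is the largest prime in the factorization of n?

386863 = 59 · 6557
6557 = 79 · 83
83 is prime.
So 386863 = 59 · 79 · 83; the largest prime factor is 83.

83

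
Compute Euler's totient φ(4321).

Factor: 4321 = 29 · 149.
φ(4321) = (29−1) · (149−1) = 28 · 148 = 4144.

4144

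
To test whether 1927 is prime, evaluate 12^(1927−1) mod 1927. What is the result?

1840

12^1 ≡ 12 (mod 1927)
12^2 ≡ 12^2 = 144 ≡ 144 (mod 1927)
12^4 ≡ 144^2 = 20736 ≡ 1466 (mod 1927)
12^8 ≡ 1466^2 = 2149156 ≡ 551 (mod 1927)
12^16 ≡ 551^2 = 303601 ≡ 1062 (mod 1927)
12^32 ≡ 1062^2 = 1127844 ≡ 549 (mod 1927)
12^64 ≡ 549^2 = 301401 ≡ 789 (mod 1927)
12^128 ≡ 789^2 = 622521 ≡ 100 (mod 1927)
12^256 ≡ 100^2 = 10000 ≡ 365 (mod 1927)
12^512 ≡ 365^2 = 133225 ≡ 262 (mod 1927)
12^1024 ≡ 262^2 = 68644 ≡ 1199 (mod 1927)
1926 = 1024 + 512 + 256 + 128 + 4 + 2 in binary powers of 2.
So 12^1926 ≡ 1199 · 262 · 365 · 100 · 1466 · 144 ≡ 1840 (mod 1927).
Since 1840 ≠ 1, base 12 is a Fermat witness: 1927 is composite.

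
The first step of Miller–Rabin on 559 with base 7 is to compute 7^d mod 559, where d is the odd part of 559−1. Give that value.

343

559 − 1 = 558 = 2^1 · 279, so d = 279.
7^1 ≡ 7 (mod 559)
7^2 ≡ 7^2 = 49 ≡ 49 (mod 559)
7^4 ≡ 49^2 = 2401 ≡ 165 (mod 559)
7^8 ≡ 165^2 = 27225 ≡ 393 (mod 559)
7^16 ≡ 393^2 = 154449 ≡ 165 (mod 559)
7^32 ≡ 165^2 = 27225 ≡ 393 (mod 559)
7^64 ≡ 393^2 = 154449 ≡ 165 (mod 559)
7^128 ≡ 165^2 = 27225 ≡ 393 (mod 559)
7^256 ≡ 393^2 = 154449 ≡ 165 (mod 559)
279 = 256 + 16 + 4 + 2 + 1 in binary powers of 2.
So 7^279 ≡ 165 · 165 · 165 · 49 · 7 ≡ 343 (mod 559).
Squaring chain: 343; never reaches −1, so base 7 is a Miller–Rabin witness that 559 is composite.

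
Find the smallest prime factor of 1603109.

67

1603109 is odd.
Digit sum 20, not divisible by 3.
Ends in 9: not divisible by 5.
7: 1603109 = 7·229015 + 4
11: 1603109 = 11·145737 + 2
13: 1603109 = 13·123316 + 1
17: 1603109 = 17·94300 + 9
19: 1603109 = 19·84374 + 3
23: 1603109 = 23·69700 + 9
29: 1603109 = 29·55279 + 18
31: 1603109 = 31·51713 + 6
37: 1603109 = 37·43327 + 10
41: 1603109 = 41·39100 + 9
43: 1603109 = 43·37281 + 26
47: 1603109 = 47·34108 + 33
53: 1603109 = 53·30247 + 18
59: 1603109 = 59·27171 + 20
61: 1603109 = 61·26280 + 29
67: 1603109 = 67·23927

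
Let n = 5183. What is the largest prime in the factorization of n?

5183 = 71 · 73
73 is prime.
So 5183 = 71 · 73; the largest prime factor is 73.

73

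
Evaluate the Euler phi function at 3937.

3780

Factor: 3937 = 31 · 127.
φ(3937) = (31−1) · (127−1) = 30 · 126 = 3780.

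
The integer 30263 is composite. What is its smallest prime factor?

30263 is odd.
Digit sum 14, not divisible by 3.
Ends in 3: not divisible by 5.
7: 30263 = 7·4323 + 2
11: 30263 = 11·2751 + 2
13: 30263 = 13·2327 + 12
17: 30263 = 17·1780 + 3
19: 30263 = 19·1592 + 15
23: 30263 = 23·1315 + 18
29: 30263 = 29·1043 + 16
31: 30263 = 31·976 + 7
37: 30263 = 37·817 + 34
41: 30263 = 41·738 + 5
43: 30263 = 43·703 + 34
47: 30263 = 47·643 + 42
53: 30263 = 53·571

53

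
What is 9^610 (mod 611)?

9^1 ≡ 9 (mod 611)
9^2 ≡ 9^2 = 81 ≡ 81 (mod 611)
9^4 ≡ 81^2 = 6561 ≡ 451 (mod 611)
9^8 ≡ 451^2 = 203401 ≡ 549 (mod 611)
9^16 ≡ 549^2 = 301401 ≡ 178 (mod 611)
9^32 ≡ 178^2 = 31684 ≡ 523 (mod 611)
9^64 ≡ 523^2 = 273529 ≡ 412 (mod 611)
9^128 ≡ 412^2 = 169744 ≡ 497 (mod 611)
9^256 ≡ 497^2 = 247009 ≡ 165 (mod 611)
9^512 ≡ 165^2 = 27225 ≡ 341 (mod 611)
610 = 512 + 64 + 32 + 2 in binary powers of 2.
So 9^610 ≡ 341 · 412 · 523 · 81 ≡ 191 (mod 611).
Since 191 ≠ 1, base 9 is a Fermat witness: 611 is composite.

191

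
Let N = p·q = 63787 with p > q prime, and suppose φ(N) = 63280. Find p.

281

φ(n) = (p−1)(q−1) = n − (p+q) + 1, so p + q = 63787 − 63280 + 1 = 508.
p and q are the roots of t² − 508t + 63787 = 0.
Discriminant: 508² − 4·63787 = 258064 − 255148 = 2916; √2916 = 54.
q = (508 − 54)/2 = 227, p = (508 + 54)/2 = 281.
Check: 227 · 281 = 63787.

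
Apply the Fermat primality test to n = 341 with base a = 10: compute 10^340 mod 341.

10^1 ≡ 10 (mod 341)
10^2 ≡ 10^2 = 100 ≡ 100 (mod 341)
10^4 ≡ 100^2 = 10000 ≡ 111 (mod 341)
10^8 ≡ 111^2 = 12321 ≡ 45 (mod 341)
10^16 ≡ 45^2 = 2025 ≡ 320 (mod 341)
10^32 ≡ 320^2 = 102400 ≡ 100 (mod 341)
10^64 ≡ 100^2 = 10000 ≡ 111 (mod 341)
10^128 ≡ 111^2 = 12321 ≡ 45 (mod 341)
10^256 ≡ 45^2 = 2025 ≡ 320 (mod 341)
340 = 256 + 64 + 16 + 4 in binary powers of 2.
So 10^340 ≡ 320 · 111 · 320 · 111 ≡ 67 (mod 341).
Since 67 ≠ 1, base 10 is a Fermat witness: 341 is composite.

67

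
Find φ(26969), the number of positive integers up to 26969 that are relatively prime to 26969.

26640

Factor: 26969 = 149 · 181.
φ(26969) = (149−1) · (181−1) = 148 · 180 = 26640.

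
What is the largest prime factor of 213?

71

213 = 3 · 71
71 is prime.
So 213 = 3 · 71; the largest prime factor is 71.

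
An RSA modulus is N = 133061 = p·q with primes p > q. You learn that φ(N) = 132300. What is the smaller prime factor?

φ(n) = (p−1)(q−1) = n − (p+q) + 1, so p + q = 133061 − 132300 + 1 = 762.
p and q are the roots of t² − 762t + 133061 = 0.
Discriminant: 762² − 4·133061 = 580644 − 532244 = 48400; √48400 = 220.
q = (762 − 220)/2 = 271, p = (762 + 220)/2 = 491.
Check: 271 · 491 = 133061.

271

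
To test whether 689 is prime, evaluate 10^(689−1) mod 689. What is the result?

16

10^1 ≡ 10 (mod 689)
10^2 ≡ 10^2 = 100 ≡ 100 (mod 689)
10^4 ≡ 100^2 = 10000 ≡ 354 (mod 689)
10^8 ≡ 354^2 = 125316 ≡ 607 (mod 689)
10^16 ≡ 607^2 = 368449 ≡ 523 (mod 689)
10^32 ≡ 523^2 = 273529 ≡ 685 (mod 689)
10^64 ≡ 685^2 = 469225 ≡ 16 (mod 689)
10^128 ≡ 16^2 = 256 ≡ 256 (mod 689)
10^256 ≡ 256^2 = 65536 ≡ 81 (mod 689)
10^512 ≡ 81^2 = 6561 ≡ 360 (mod 689)
688 = 512 + 128 + 32 + 16 in binary powers of 2.
So 10^688 ≡ 360 · 256 · 685 · 523 ≡ 16 (mod 689).
Since 16 ≠ 1, base 10 is a Fermat witness: 689 is composite.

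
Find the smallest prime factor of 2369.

2369 is odd.
Digit sum 20, not divisible by 3.
Ends in 9: not divisible by 5.
7: 2369 = 7·338 + 3
11: 2369 = 11·215 + 4
13: 2369 = 13·182 + 3
17: 2369 = 17·139 + 6
19: 2369 = 19·124 + 13
23: 2369 = 23·103

23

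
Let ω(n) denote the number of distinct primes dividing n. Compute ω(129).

2

129 = 3 · 43
129 = 3 · 43, which has 2 distinct prime factors.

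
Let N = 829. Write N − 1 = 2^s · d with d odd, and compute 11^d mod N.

829 − 1 = 828 = 2^2 · 207, so d = 207.
11^1 ≡ 11 (mod 829)
11^2 ≡ 11^2 = 121 ≡ 121 (mod 829)
11^4 ≡ 121^2 = 14641 ≡ 548 (mod 829)
11^8 ≡ 548^2 = 300304 ≡ 206 (mod 829)
11^16 ≡ 206^2 = 42436 ≡ 157 (mod 829)
11^32 ≡ 157^2 = 24649 ≡ 608 (mod 829)
11^64 ≡ 608^2 = 369664 ≡ 759 (mod 829)
11^128 ≡ 759^2 = 576081 ≡ 755 (mod 829)
207 = 128 + 64 + 8 + 4 + 2 + 1 in binary powers of 2.
So 11^207 ≡ 755 · 759 · 206 · 548 · 121 · 11 ≡ 1 (mod 829).
Since 11^d ≡ 1 (mod 829), base 11 does not prove 829 composite.

1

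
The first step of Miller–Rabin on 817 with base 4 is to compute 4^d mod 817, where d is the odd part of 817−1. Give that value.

817 − 1 = 816 = 2^4 · 51, so d = 51.
4^1 ≡ 4 (mod 817)
4^2 ≡ 4^2 = 16 ≡ 16 (mod 817)
4^4 ≡ 16^2 = 256 ≡ 256 (mod 817)
4^8 ≡ 256^2 = 65536 ≡ 176 (mod 817)
4^16 ≡ 176^2 = 30976 ≡ 747 (mod 817)
4^32 ≡ 747^2 = 558009 ≡ 815 (mod 817)
51 = 32 + 16 + 2 + 1 in binary powers of 2.
So 4^51 ≡ 815 · 747 · 16 · 4 ≡ 790 (mod 817).
Squaring chain: 790 → 729 → 391 → 102; never reaches −1, so base 4 is a Miller–Rabin witness that 817 is composite.

790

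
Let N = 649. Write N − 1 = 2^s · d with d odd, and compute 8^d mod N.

649 − 1 = 648 = 2^3 · 81, so d = 81.
8^1 ≡ 8 (mod 649)
8^2 ≡ 8^2 = 64 ≡ 64 (mod 649)
8^4 ≡ 64^2 = 4096 ≡ 202 (mod 649)
8^8 ≡ 202^2 = 40804 ≡ 566 (mod 649)
8^16 ≡ 566^2 = 320356 ≡ 399 (mod 649)
8^32 ≡ 399^2 = 159201 ≡ 196 (mod 649)
8^64 ≡ 196^2 = 38416 ≡ 125 (mod 649)
81 = 64 + 16 + 1 in binary powers of 2.
So 8^81 ≡ 125 · 399 · 8 ≡ 514 (mod 649).
Squaring chain: 514 → 53 → 213; never reaches −1, so base 8 is a Miller–Rabin witness that 649 is composite.

514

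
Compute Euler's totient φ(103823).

Factor: 103823 = 47^3.
φ(103823) = 47^2·(47−1) = 101614.

101614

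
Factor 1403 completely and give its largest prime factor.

61

1403 = 23 · 61
61 is prime.
So 1403 = 23 · 61; the largest prime factor is 61.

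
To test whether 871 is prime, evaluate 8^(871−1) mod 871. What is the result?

662

8^1 ≡ 8 (mod 871)
8^2 ≡ 8^2 = 64 ≡ 64 (mod 871)
8^4 ≡ 64^2 = 4096 ≡ 612 (mod 871)
8^8 ≡ 612^2 = 374544 ≡ 14 (mod 871)
8^16 ≡ 14^2 = 196 ≡ 196 (mod 871)
8^32 ≡ 196^2 = 38416 ≡ 92 (mod 871)
8^64 ≡ 92^2 = 8464 ≡ 625 (mod 871)
8^128 ≡ 625^2 = 390625 ≡ 417 (mod 871)
8^256 ≡ 417^2 = 173889 ≡ 560 (mod 871)
8^512 ≡ 560^2 = 313600 ≡ 40 (mod 871)
870 = 512 + 256 + 64 + 32 + 4 + 2 in binary powers of 2.
So 8^870 ≡ 40 · 560 · 625 · 92 · 612 · 64 ≡ 662 (mod 871).
Since 662 ≠ 1, base 8 is a Fermat witness: 871 is composite.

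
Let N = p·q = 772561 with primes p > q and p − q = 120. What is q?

821

Since p = q + 120, we have 772561 = q(q + 120), so q² + 120q − 772561 = 0.
Discriminant: 120² + 4·772561 = 14400 + 3090244 = 3104644; √3104644 = 1762.
q = (−120 + 1762)/2 = 821, and p = q + 120 = 941.
Check: 821 · 941 = 772561.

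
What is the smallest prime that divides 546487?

546487 is odd.
Digit sum 34, not divisible by 3.
Ends in 7: not divisible by 5.
7: 546487 = 7·78069 + 4
11: 546487 = 11·49680 + 7
13: 546487 = 13·42037 + 6
17: 546487 = 17·32146 + 5
19: 546487 = 19·28762 + 9
23: 546487 = 23·23760 + 7
29: 546487 = 29·18844 + 11
31: 546487 = 31·17628 + 19
37: 546487 = 37·14769 + 34
41: 546487 = 41·13328 + 39
43: 546487 = 43·12709

43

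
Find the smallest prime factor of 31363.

31363 is odd.
Digit sum 16, not divisible by 3.
Ends in 3: not divisible by 5.
7: 31363 = 7·4480 + 3
11: 31363 = 11·2851 + 2
13: 31363 = 13·2412 + 7
17: 31363 = 17·1844 + 15
19: 31363 = 19·1650 + 13
23: 31363 = 23·1363 + 14
29: 31363 = 29·1081 + 14
31: 31363 = 31·1011 + 22
37: 31363 = 37·847 + 24
41: 31363 = 41·764 + 39
43: 31363 = 43·729 + 16
47: 31363 = 47·667 + 14
53: 31363 = 53·591 + 40
59: 31363 = 59·531 + 34
61: 31363 = 61·514 + 9
67: 31363 = 67·468 + 7
71: 31363 = 71·441 + 52
73: 31363 = 73·429 + 46
79: 31363 = 79·397

79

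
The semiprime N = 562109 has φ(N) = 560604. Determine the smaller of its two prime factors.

φ(n) = (p−1)(q−1) = n − (p+q) + 1, so p + q = 562109 − 560604 + 1 = 1506.
p and q are the roots of t² − 1506t + 562109 = 0.
Discriminant: 1506² − 4·562109 = 2268036 − 2248436 = 19600; √19600 = 140.
q = (1506 − 140)/2 = 683, p = (1506 + 140)/2 = 823.
Check: 683 · 823 = 562109.

683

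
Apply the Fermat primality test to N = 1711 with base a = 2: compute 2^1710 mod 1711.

2^1 ≡ 2 (mod 1711)
2^2 ≡ 2^2 = 4 ≡ 4 (mod 1711)
2^4 ≡ 4^2 = 16 ≡ 16 (mod 1711)
2^8 ≡ 16^2 = 256 ≡ 256 (mod 1711)
2^16 ≡ 256^2 = 65536 ≡ 518 (mod 1711)
2^32 ≡ 518^2 = 268324 ≡ 1408 (mod 1711)
2^64 ≡ 1408^2 = 1982464 ≡ 1126 (mod 1711)
2^128 ≡ 1126^2 = 1267876 ≡ 25 (mod 1711)
2^256 ≡ 25^2 = 625 ≡ 625 (mod 1711)
2^512 ≡ 625^2 = 390625 ≡ 517 (mod 1711)
2^1024 ≡ 517^2 = 267289 ≡ 373 (mod 1711)
1710 = 1024 + 512 + 128 + 32 + 8 + 4 + 2 in binary powers of 2.
So 2^1710 ≡ 373 · 517 · 25 · 1408 · 256 · 16 · 4 ≡ 265 (mod 1711).
Since 265 ≠ 1, base 2 is a Fermat witness: 1711 is composite.

265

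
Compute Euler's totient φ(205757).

194832

Factor: 205757 = 37 · 67 · 83.
φ(205757) = (37−1) · (67−1) · (83−1) = 36 · 66 · 82 = 194832.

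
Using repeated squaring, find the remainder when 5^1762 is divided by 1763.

5^1 ≡ 5 (mod 1763)
5^2 ≡ 5^2 = 25 ≡ 25 (mod 1763)
5^4 ≡ 25^2 = 625 ≡ 625 (mod 1763)
5^8 ≡ 625^2 = 390625 ≡ 1002 (mod 1763)
5^16 ≡ 1002^2 = 1004004 ≡ 857 (mod 1763)
5^32 ≡ 857^2 = 734449 ≡ 1041 (mod 1763)
5^64 ≡ 1041^2 = 1083681 ≡ 1199 (mod 1763)
5^128 ≡ 1199^2 = 1437601 ≡ 756 (mod 1763)
5^256 ≡ 756^2 = 571536 ≡ 324 (mod 1763)
5^512 ≡ 324^2 = 104976 ≡ 959 (mod 1763)
5^1024 ≡ 959^2 = 919681 ≡ 1158 (mod 1763)
1762 = 1024 + 512 + 128 + 64 + 32 + 2 in binary powers of 2.
So 5^1762 ≡ 1158 · 959 · 756 · 1199 · 1041 · 25 ≡ 1665 (mod 1763).
Since 1665 ≠ 1, base 5 is a Fermat witness: 1763 is composite.

1665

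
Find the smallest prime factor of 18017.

18017 is odd.
Digit sum 17, not divisible by 3.
Ends in 7: not divisible by 5.
7: 18017 = 7·2573 + 6
11: 18017 = 11·1637 + 10
13: 18017 = 13·1385 + 12
17: 18017 = 17·1059 + 14
19: 18017 = 19·948 + 5
23: 18017 = 23·783 + 8
29: 18017 = 29·621 + 8
31: 18017 = 31·581 + 6
37: 18017 = 37·486 + 35
41: 18017 = 41·439 + 18
43: 18017 = 43·419

43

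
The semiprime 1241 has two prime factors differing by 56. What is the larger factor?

73

Since p = q + 56, we have 1241 = q(q + 56), so q² + 56q − 1241 = 0.
Discriminant: 56² + 4·1241 = 3136 + 4964 = 8100; √8100 = 90.
q = (−56 + 90)/2 = 17, and p = q + 56 = 73.
Check: 17 · 73 = 1241.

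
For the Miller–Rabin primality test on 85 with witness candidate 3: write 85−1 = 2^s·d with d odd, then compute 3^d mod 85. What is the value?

73

85 − 1 = 84 = 2^2 · 21, so d = 21.
3^1 ≡ 3 (mod 85)
3^2 ≡ 3^2 = 9 ≡ 9 (mod 85)
3^4 ≡ 9^2 = 81 ≡ 81 (mod 85)
3^8 ≡ 81^2 = 6561 ≡ 16 (mod 85)
3^16 ≡ 16^2 = 256 ≡ 1 (mod 85)
21 = 16 + 4 + 1 in binary powers of 2.
So 3^21 ≡ 1 · 81 · 3 ≡ 73 (mod 85).
Squaring chain: 73 → 59; never reaches −1, so base 3 is a Miller–Rabin witness that 85 is composite.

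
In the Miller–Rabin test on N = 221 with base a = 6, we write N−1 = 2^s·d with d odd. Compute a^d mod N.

221 − 1 = 220 = 2^2 · 55, so d = 55.
6^1 ≡ 6 (mod 221)
6^2 ≡ 6^2 = 36 ≡ 36 (mod 221)
6^4 ≡ 36^2 = 1296 ≡ 191 (mod 221)
6^8 ≡ 191^2 = 36481 ≡ 16 (mod 221)
6^16 ≡ 16^2 = 256 ≡ 35 (mod 221)
6^32 ≡ 35^2 = 1225 ≡ 120 (mod 221)
55 = 32 + 16 + 4 + 2 + 1 in binary powers of 2.
So 6^55 ≡ 120 · 35 · 191 · 36 · 6 ≡ 150 (mod 221).
Squaring chain: 150 → 179; never reaches −1, so base 6 is a Miller–Rabin witness that 221 is composite.

150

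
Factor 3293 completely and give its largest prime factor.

89

3293 = 37 · 89
89 is prime.
So 3293 = 37 · 89; the largest prime factor is 89.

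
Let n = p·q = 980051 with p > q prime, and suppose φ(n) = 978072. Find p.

φ(n) = (p−1)(q−1) = n − (p+q) + 1, so p + q = 980051 − 978072 + 1 = 1980.
p and q are the roots of t² − 1980t + 980051 = 0.
Discriminant: 1980² − 4·980051 = 3920400 − 3920204 = 196; √196 = 14.
q = (1980 − 14)/2 = 983, p = (1980 + 14)/2 = 997.
Check: 983 · 997 = 980051.

997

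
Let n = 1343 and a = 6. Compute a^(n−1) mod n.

6^1 ≡ 6 (mod 1343)
6^2 ≡ 6^2 = 36 ≡ 36 (mod 1343)
6^4 ≡ 36^2 = 1296 ≡ 1296 (mod 1343)
6^8 ≡ 1296^2 = 1679616 ≡ 866 (mod 1343)
6^16 ≡ 866^2 = 749956 ≡ 562 (mod 1343)
6^32 ≡ 562^2 = 315844 ≡ 239 (mod 1343)
6^64 ≡ 239^2 = 57121 ≡ 715 (mod 1343)
6^128 ≡ 715^2 = 511225 ≡ 885 (mod 1343)
6^256 ≡ 885^2 = 783225 ≡ 256 (mod 1343)
6^512 ≡ 256^2 = 65536 ≡ 1072 (mod 1343)
6^1024 ≡ 1072^2 = 1149184 ≡ 919 (mod 1343)
1342 = 1024 + 256 + 32 + 16 + 8 + 4 + 2 in binary powers of 2.
So 6^1342 ≡ 919 · 256 · 239 · 562 · 866 · 1296 · 36 ≡ 9 (mod 1343).
Since 9 ≠ 1, base 6 is a Fermat witness: 1343 is composite.

9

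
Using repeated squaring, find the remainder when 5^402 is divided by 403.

311

5^1 ≡ 5 (mod 403)
5^2 ≡ 5^2 = 25 ≡ 25 (mod 403)
5^4 ≡ 25^2 = 625 ≡ 222 (mod 403)
5^8 ≡ 222^2 = 49284 ≡ 118 (mod 403)
5^16 ≡ 118^2 = 13924 ≡ 222 (mod 403)
5^32 ≡ 222^2 = 49284 ≡ 118 (mod 403)
5^64 ≡ 118^2 = 13924 ≡ 222 (mod 403)
5^128 ≡ 222^2 = 49284 ≡ 118 (mod 403)
5^256 ≡ 118^2 = 13924 ≡ 222 (mod 403)
402 = 256 + 128 + 16 + 2 in binary powers of 2.
So 5^402 ≡ 222 · 118 · 222 · 25 ≡ 311 (mod 403).
Since 311 ≠ 1, base 5 is a Fermat witness: 403 is composite.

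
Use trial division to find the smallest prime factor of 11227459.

97

11227459 is odd.
Digit sum 31, not divisible by 3.
Ends in 9: not divisible by 5.
7: 11227459 = 7·1603922 + 5
11: 11227459 = 11·1020678 + 1
13: 11227459 = 13·863650 + 9
17: 11227459 = 17·660438 + 13
19: 11227459 = 19·590918 + 17
23: 11227459 = 23·488150 + 9
29: 11227459 = 29·387153 + 22
31: 11227459 = 31·362176 + 3
37: 11227459 = 37·303444 + 31
41: 11227459 = 41·273840 + 19
43: 11227459 = 43·261103 + 30
47: 11227459 = 47·238882 + 5
53: 11227459 = 53·211838 + 45
59: 11227459 = 59·190295 + 54
61: 11227459 = 61·184056 + 43
67: 11227459 = 67·167574 + 1
71: 11227459 = 71·158133 + 16
73: 11227459 = 73·153800 + 59
79: 11227459 = 79·142119 + 58
83: 11227459 = 83·135270 + 49
89: 11227459 = 89·126151 + 20
97: 11227459 = 97·115747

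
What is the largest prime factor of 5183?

73

5183 = 71 · 73
73 is prime.
So 5183 = 71 · 73; the largest prime factor is 73.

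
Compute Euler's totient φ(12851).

Factor: 12851 = 71 · 181.
φ(12851) = (71−1) · (181−1) = 70 · 180 = 12600.

12600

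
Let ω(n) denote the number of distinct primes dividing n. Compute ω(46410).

6

46410 = 2 · 23205
23205 = 3 · 7735
7735 = 5 · 1547
1547 = 7 · 221
221 = 13 · 17
46410 = 2 · 3 · 5 · 7 · 13 · 17, which has 6 distinct prime factors.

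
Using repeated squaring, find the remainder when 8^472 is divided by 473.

262

8^1 ≡ 8 (mod 473)
8^2 ≡ 8^2 = 64 ≡ 64 (mod 473)
8^4 ≡ 64^2 = 4096 ≡ 312 (mod 473)
8^8 ≡ 312^2 = 97344 ≡ 379 (mod 473)
8^16 ≡ 379^2 = 143641 ≡ 322 (mod 473)
8^32 ≡ 322^2 = 103684 ≡ 97 (mod 473)
8^64 ≡ 97^2 = 9409 ≡ 422 (mod 473)
8^128 ≡ 422^2 = 178084 ≡ 236 (mod 473)
8^256 ≡ 236^2 = 55696 ≡ 355 (mod 473)
472 = 256 + 128 + 64 + 16 + 8 in binary powers of 2.
So 8^472 ≡ 355 · 236 · 422 · 322 · 379 ≡ 262 (mod 473).
Since 262 ≠ 1, base 8 is a Fermat witness: 473 is composite.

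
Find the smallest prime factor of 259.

7

259 is odd.
Digit sum 16, not divisible by 3.
Ends in 9: not divisible by 5.
7: 259 = 7·37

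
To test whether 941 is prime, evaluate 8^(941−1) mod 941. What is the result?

1

8^1 ≡ 8 (mod 941)
8^2 ≡ 8^2 = 64 ≡ 64 (mod 941)
8^4 ≡ 64^2 = 4096 ≡ 332 (mod 941)
8^8 ≡ 332^2 = 110224 ≡ 127 (mod 941)
8^16 ≡ 127^2 = 16129 ≡ 132 (mod 941)
8^32 ≡ 132^2 = 17424 ≡ 486 (mod 941)
8^64 ≡ 486^2 = 236196 ≡ 5 (mod 941)
8^128 ≡ 5^2 = 25 ≡ 25 (mod 941)
8^256 ≡ 25^2 = 625 ≡ 625 (mod 941)
8^512 ≡ 625^2 = 390625 ≡ 110 (mod 941)
940 = 512 + 256 + 128 + 32 + 8 + 4 in binary powers of 2.
So 8^940 ≡ 110 · 625 · 25 · 486 · 127 · 332 ≡ 1 (mod 941).
Since the result is 1, base 8 gives no evidence that 941 is composite.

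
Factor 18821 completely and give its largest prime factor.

18821 = 11 · 1711
1711 = 29 · 59
59 is prime.
So 18821 = 11 · 29 · 59; the largest prime factor is 59.

59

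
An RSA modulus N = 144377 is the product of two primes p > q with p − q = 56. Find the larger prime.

Since p = q + 56, we have 144377 = q(q + 56), so q² + 56q − 144377 = 0.
Discriminant: 56² + 4·144377 = 3136 + 577508 = 580644; √580644 = 762.
q = (−56 + 762)/2 = 353, and p = q + 56 = 409.
Check: 353 · 409 = 144377.

409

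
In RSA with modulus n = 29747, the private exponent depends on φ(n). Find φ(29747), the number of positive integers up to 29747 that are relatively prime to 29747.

29400

Factor: 29747 = 151 · 197.
φ(29747) = (151−1) · (197−1) = 150 · 196 = 29400.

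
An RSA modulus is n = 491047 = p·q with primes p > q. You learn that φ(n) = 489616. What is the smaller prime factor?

φ(n) = (p−1)(q−1) = n − (p+q) + 1, so p + q = 491047 − 489616 + 1 = 1432.
p and q are the roots of t² − 1432t + 491047 = 0.
Discriminant: 1432² − 4·491047 = 2050624 − 1964188 = 86436; √86436 = 294.
q = (1432 − 294)/2 = 569, p = (1432 + 294)/2 = 863.
Check: 569 · 863 = 491047.

569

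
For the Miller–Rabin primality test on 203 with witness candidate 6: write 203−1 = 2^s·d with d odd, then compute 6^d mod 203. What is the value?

203 − 1 = 202 = 2^1 · 101, so d = 101.
6^1 ≡ 6 (mod 203)
6^2 ≡ 6^2 = 36 ≡ 36 (mod 203)
6^4 ≡ 36^2 = 1296 ≡ 78 (mod 203)
6^8 ≡ 78^2 = 6084 ≡ 197 (mod 203)
6^16 ≡ 197^2 = 38809 ≡ 36 (mod 203)
6^32 ≡ 36^2 = 1296 ≡ 78 (mod 203)
6^64 ≡ 78^2 = 6084 ≡ 197 (mod 203)
101 = 64 + 32 + 4 + 1 in binary powers of 2.
So 6^101 ≡ 197 · 78 · 78 · 6 ≡ 13 (mod 203).
Squaring chain: 13; never reaches −1, so base 6 is a Miller–Rabin witness that 203 is composite.

13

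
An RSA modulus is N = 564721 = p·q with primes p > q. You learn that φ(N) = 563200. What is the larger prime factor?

φ(n) = (p−1)(q−1) = n − (p+q) + 1, so p + q = 564721 − 563200 + 1 = 1522.
p and q are the roots of t² − 1522t + 564721 = 0.
Discriminant: 1522² − 4·564721 = 2316484 − 2258884 = 57600; √57600 = 240.
q = (1522 − 240)/2 = 641, p = (1522 + 240)/2 = 881.
Check: 641 · 881 = 564721.

881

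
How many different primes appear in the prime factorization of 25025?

25025 = 5^2 · 1001
1001 = 7 · 143
143 = 11 · 13
25025 = 5^2 · 7 · 11 · 13, which has 4 distinct prime factors.

4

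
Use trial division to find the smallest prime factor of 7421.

7421 is odd.
Digit sum 14, not divisible by 3.
Ends in 1: not divisible by 5.
7: 7421 = 7·1060 + 1
11: 7421 = 11·674 + 7
13: 7421 = 13·570 + 11
17: 7421 = 17·436 + 9
19: 7421 = 19·390 + 11
23: 7421 = 23·322 + 15
29: 7421 = 29·255 + 26
31: 7421 = 31·239 + 12
37: 7421 = 37·200 + 21
41: 7421 = 41·181

41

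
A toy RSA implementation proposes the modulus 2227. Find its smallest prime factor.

17

2227 is odd.
Digit sum 13, not divisible by 3.
Ends in 7: not divisible by 5.
7: 2227 = 7·318 + 1
11: 2227 = 11·202 + 5
13: 2227 = 13·171 + 4
17: 2227 = 17·131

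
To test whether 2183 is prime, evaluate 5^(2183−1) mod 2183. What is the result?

5^1 ≡ 5 (mod 2183)
5^2 ≡ 5^2 = 25 ≡ 25 (mod 2183)
5^4 ≡ 25^2 = 625 ≡ 625 (mod 2183)
5^8 ≡ 625^2 = 390625 ≡ 2051 (mod 2183)
5^16 ≡ 2051^2 = 4206601 ≡ 2143 (mod 2183)
5^32 ≡ 2143^2 = 4592449 ≡ 1600 (mod 2183)
5^64 ≡ 1600^2 = 2560000 ≡ 1524 (mod 2183)
5^128 ≡ 1524^2 = 2322576 ≡ 2047 (mod 2183)
5^256 ≡ 2047^2 = 4190209 ≡ 1032 (mod 2183)
5^512 ≡ 1032^2 = 1065024 ≡ 1903 (mod 2183)
5^1024 ≡ 1903^2 = 3621409 ≡ 1995 (mod 2183)
5^2048 ≡ 1995^2 = 3980025 ≡ 416 (mod 2183)
2182 = 2048 + 128 + 4 + 2 in binary powers of 2.
So 5^2182 ≡ 416 · 2047 · 625 · 25 ≡ 1484 (mod 2183).
Since 1484 ≠ 1, base 5 is a Fermat witness: 2183 is composite.

1484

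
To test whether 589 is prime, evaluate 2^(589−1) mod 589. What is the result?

2^1 ≡ 2 (mod 589)
2^2 ≡ 2^2 = 4 ≡ 4 (mod 589)
2^4 ≡ 4^2 = 16 ≡ 16 (mod 589)
2^8 ≡ 16^2 = 256 ≡ 256 (mod 589)
2^16 ≡ 256^2 = 65536 ≡ 157 (mod 589)
2^32 ≡ 157^2 = 24649 ≡ 500 (mod 589)
2^64 ≡ 500^2 = 250000 ≡ 264 (mod 589)
2^128 ≡ 264^2 = 69696 ≡ 194 (mod 589)
2^256 ≡ 194^2 = 37636 ≡ 529 (mod 589)
2^512 ≡ 529^2 = 279841 ≡ 66 (mod 589)
588 = 512 + 64 + 8 + 4 in binary powers of 2.
So 2^588 ≡ 66 · 264 · 256 · 16 ≡ 163 (mod 589).
Since 163 ≠ 1, base 2 is a Fermat witness: 589 is composite.

163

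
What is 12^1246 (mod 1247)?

608

12^1 ≡ 12 (mod 1247)
12^2 ≡ 12^2 = 144 ≡ 144 (mod 1247)
12^4 ≡ 144^2 = 20736 ≡ 784 (mod 1247)
12^8 ≡ 784^2 = 614656 ≡ 1132 (mod 1247)
12^16 ≡ 1132^2 = 1281424 ≡ 755 (mod 1247)
12^32 ≡ 755^2 = 570025 ≡ 146 (mod 1247)
12^64 ≡ 146^2 = 21316 ≡ 117 (mod 1247)
12^128 ≡ 117^2 = 13689 ≡ 1219 (mod 1247)
12^256 ≡ 1219^2 = 1485961 ≡ 784 (mod 1247)
12^512 ≡ 784^2 = 614656 ≡ 1132 (mod 1247)
12^1024 ≡ 1132^2 = 1281424 ≡ 755 (mod 1247)
1246 = 1024 + 128 + 64 + 16 + 8 + 4 + 2 in binary powers of 2.
So 12^1246 ≡ 755 · 1219 · 117 · 755 · 1132 · 784 · 144 ≡ 608 (mod 1247).
Since 608 ≠ 1, base 12 is a Fermat witness: 1247 is composite.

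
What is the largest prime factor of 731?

43

731 = 17 · 43
43 is prime.
So 731 = 17 · 43; the largest prime factor is 43.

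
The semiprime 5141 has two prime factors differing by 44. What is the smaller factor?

53

Since p = q + 44, we have 5141 = q(q + 44), so q² + 44q − 5141 = 0.
Discriminant: 44² + 4·5141 = 1936 + 20564 = 22500; √22500 = 150.
q = (−44 + 150)/2 = 53, and p = q + 44 = 97.
Check: 53 · 97 = 5141.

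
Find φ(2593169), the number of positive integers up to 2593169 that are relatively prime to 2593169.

Factor: 2593169 = 83 · 157 · 199.
φ(2593169) = (83−1) · (157−1) · (199−1) = 82 · 156 · 198 = 2532816.

2532816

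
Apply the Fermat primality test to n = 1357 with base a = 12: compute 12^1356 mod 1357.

12^1 ≡ 12 (mod 1357)
12^2 ≡ 12^2 = 144 ≡ 144 (mod 1357)
12^4 ≡ 144^2 = 20736 ≡ 381 (mod 1357)
12^8 ≡ 381^2 = 145161 ≡ 1319 (mod 1357)
12^16 ≡ 1319^2 = 1739761 ≡ 87 (mod 1357)
12^32 ≡ 87^2 = 7569 ≡ 784 (mod 1357)
12^64 ≡ 784^2 = 614656 ≡ 1292 (mod 1357)
12^128 ≡ 1292^2 = 1669264 ≡ 154 (mod 1357)
12^256 ≡ 154^2 = 23716 ≡ 647 (mod 1357)
12^512 ≡ 647^2 = 418609 ≡ 653 (mod 1357)
12^1024 ≡ 653^2 = 426409 ≡ 311 (mod 1357)
1356 = 1024 + 256 + 64 + 8 + 4 in binary powers of 2.
So 12^1356 ≡ 311 · 647 · 1292 · 1319 · 381 ≡ 1130 (mod 1357).
Since 1130 ≠ 1, base 12 is a Fermat witness: 1357 is composite.

1130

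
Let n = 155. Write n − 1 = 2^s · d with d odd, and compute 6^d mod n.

155 − 1 = 154 = 2^1 · 77, so d = 77.
6^1 ≡ 6 (mod 155)
6^2 ≡ 6^2 = 36 ≡ 36 (mod 155)
6^4 ≡ 36^2 = 1296 ≡ 56 (mod 155)
6^8 ≡ 56^2 = 3136 ≡ 36 (mod 155)
6^16 ≡ 36^2 = 1296 ≡ 56 (mod 155)
6^32 ≡ 56^2 = 3136 ≡ 36 (mod 155)
6^64 ≡ 36^2 = 1296 ≡ 56 (mod 155)
77 = 64 + 8 + 4 + 1 in binary powers of 2.
So 6^77 ≡ 56 · 36 · 56 · 6 ≡ 26 (mod 155).
Squaring chain: 26; never reaches −1, so base 6 is a Miller–Rabin witness that 155 is composite.

26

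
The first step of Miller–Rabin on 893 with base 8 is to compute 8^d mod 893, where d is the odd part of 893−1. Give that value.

521

893 − 1 = 892 = 2^2 · 223, so d = 223.
8^1 ≡ 8 (mod 893)
8^2 ≡ 8^2 = 64 ≡ 64 (mod 893)
8^4 ≡ 64^2 = 4096 ≡ 524 (mod 893)
8^8 ≡ 524^2 = 274576 ≡ 425 (mod 893)
8^16 ≡ 425^2 = 180625 ≡ 239 (mod 893)
8^32 ≡ 239^2 = 57121 ≡ 862 (mod 893)
8^64 ≡ 862^2 = 743044 ≡ 68 (mod 893)
8^128 ≡ 68^2 = 4624 ≡ 159 (mod 893)
223 = 128 + 64 + 16 + 8 + 4 + 2 + 1 in binary powers of 2.
So 8^223 ≡ 159 · 68 · 239 · 425 · 524 · 64 · 8 ≡ 521 (mod 893).
Squaring chain: 521 → 862; never reaches −1, so base 8 is a Miller–Rabin witness that 893 is composite.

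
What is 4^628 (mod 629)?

4^1 ≡ 4 (mod 629)
4^2 ≡ 4^2 = 16 ≡ 16 (mod 629)
4^4 ≡ 16^2 = 256 ≡ 256 (mod 629)
4^8 ≡ 256^2 = 65536 ≡ 120 (mod 629)
4^16 ≡ 120^2 = 14400 ≡ 562 (mod 629)
4^32 ≡ 562^2 = 315844 ≡ 86 (mod 629)
4^64 ≡ 86^2 = 7396 ≡ 477 (mod 629)
4^128 ≡ 477^2 = 227529 ≡ 460 (mod 629)
4^256 ≡ 460^2 = 211600 ≡ 256 (mod 629)
4^512 ≡ 256^2 = 65536 ≡ 120 (mod 629)
628 = 512 + 64 + 32 + 16 + 4 in binary powers of 2.
So 4^628 ≡ 120 · 477 · 86 · 562 · 256 ≡ 562 (mod 629).
Since 562 ≠ 1, base 4 is a Fermat witness: 629 is composite.

562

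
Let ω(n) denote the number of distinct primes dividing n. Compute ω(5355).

4

5355 = 3^2 · 595
595 = 5 · 119
119 = 7 · 17
5355 = 3^2 · 5 · 7 · 17, which has 4 distinct prime factors.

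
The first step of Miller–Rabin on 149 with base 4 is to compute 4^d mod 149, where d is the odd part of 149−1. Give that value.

149 − 1 = 148 = 2^2 · 37, so d = 37.
4^1 ≡ 4 (mod 149)
4^2 ≡ 4^2 = 16 ≡ 16 (mod 149)
4^4 ≡ 16^2 = 256 ≡ 107 (mod 149)
4^8 ≡ 107^2 = 11449 ≡ 125 (mod 149)
4^16 ≡ 125^2 = 15625 ≡ 129 (mod 149)
4^32 ≡ 129^2 = 16641 ≡ 102 (mod 149)
37 = 32 + 4 + 1 in binary powers of 2.
So 4^37 ≡ 102 · 107 · 4 ≡ 148 (mod 149).
Since 4^d ≡ 148 (mod 149), base 4 does not prove 149 composite.

148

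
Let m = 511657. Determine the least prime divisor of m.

43

511657 is odd.
Digit sum 25, not divisible by 3.
Ends in 7: not divisible by 5.
7: 511657 = 7·73093 + 6
11: 511657 = 11·46514 + 3
13: 511657 = 13·39358 + 3
17: 511657 = 17·30097 + 8
19: 511657 = 19·26929 + 6
23: 511657 = 23·22245 + 22
29: 511657 = 29·17643 + 10
31: 511657 = 31·16505 + 2
37: 511657 = 37·13828 + 21
41: 511657 = 41·12479 + 18
43: 511657 = 43·11899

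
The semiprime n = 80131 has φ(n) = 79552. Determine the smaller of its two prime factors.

227

φ(n) = (p−1)(q−1) = n − (p+q) + 1, so p + q = 80131 − 79552 + 1 = 580.
p and q are the roots of t² − 580t + 80131 = 0.
Discriminant: 580² − 4·80131 = 336400 − 320524 = 15876; √15876 = 126.
q = (580 − 126)/2 = 227, p = (580 + 126)/2 = 353.
Check: 227 · 353 = 80131.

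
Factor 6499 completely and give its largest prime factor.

6499 = 67 · 97
97 is prime.
So 6499 = 67 · 97; the largest prime factor is 97.

97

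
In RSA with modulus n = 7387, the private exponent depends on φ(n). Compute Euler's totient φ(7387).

Factor: 7387 = 83 · 89.
φ(7387) = (83−1) · (89−1) = 82 · 88 = 7216.

7216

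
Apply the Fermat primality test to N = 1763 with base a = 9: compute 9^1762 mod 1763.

1393

9^1 ≡ 9 (mod 1763)
9^2 ≡ 9^2 = 81 ≡ 81 (mod 1763)
9^4 ≡ 81^2 = 6561 ≡ 1272 (mod 1763)
9^8 ≡ 1272^2 = 1617984 ≡ 1313 (mod 1763)
9^16 ≡ 1313^2 = 1723969 ≡ 1518 (mod 1763)
9^32 ≡ 1518^2 = 2304324 ≡ 83 (mod 1763)
9^64 ≡ 83^2 = 6889 ≡ 1600 (mod 1763)
9^128 ≡ 1600^2 = 2560000 ≡ 124 (mod 1763)
9^256 ≡ 124^2 = 15376 ≡ 1272 (mod 1763)
9^512 ≡ 1272^2 = 1617984 ≡ 1313 (mod 1763)
9^1024 ≡ 1313^2 = 1723969 ≡ 1518 (mod 1763)
1762 = 1024 + 512 + 128 + 64 + 32 + 2 in binary powers of 2.
So 9^1762 ≡ 1518 · 1313 · 124 · 1600 · 83 · 81 ≡ 1393 (mod 1763).
Since 1393 ≠ 1, base 9 is a Fermat witness: 1763 is composite.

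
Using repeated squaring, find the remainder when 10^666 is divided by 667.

236

10^1 ≡ 10 (mod 667)
10^2 ≡ 10^2 = 100 ≡ 100 (mod 667)
10^4 ≡ 100^2 = 10000 ≡ 662 (mod 667)
10^8 ≡ 662^2 = 438244 ≡ 25 (mod 667)
10^16 ≡ 25^2 = 625 ≡ 625 (mod 667)
10^32 ≡ 625^2 = 390625 ≡ 430 (mod 667)
10^64 ≡ 430^2 = 184900 ≡ 141 (mod 667)
10^128 ≡ 141^2 = 19881 ≡ 538 (mod 667)
10^256 ≡ 538^2 = 289444 ≡ 633 (mod 667)
10^512 ≡ 633^2 = 400689 ≡ 489 (mod 667)
666 = 512 + 128 + 16 + 8 + 2 in binary powers of 2.
So 10^666 ≡ 489 · 538 · 625 · 25 · 100 ≡ 236 (mod 667).
Since 236 ≠ 1, base 10 is a Fermat witness: 667 is composite.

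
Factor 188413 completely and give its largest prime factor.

89

188413 = 29 · 6497
6497 = 73 · 89
89 is prime.
So 188413 = 29 · 73 · 89; the largest prime factor is 89.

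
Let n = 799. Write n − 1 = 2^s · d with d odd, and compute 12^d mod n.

316

799 − 1 = 798 = 2^1 · 399, so d = 399.
12^1 ≡ 12 (mod 799)
12^2 ≡ 12^2 = 144 ≡ 144 (mod 799)
12^4 ≡ 144^2 = 20736 ≡ 761 (mod 799)
12^8 ≡ 761^2 = 579121 ≡ 645 (mod 799)
12^16 ≡ 645^2 = 416025 ≡ 545 (mod 799)
12^32 ≡ 545^2 = 297025 ≡ 596 (mod 799)
12^64 ≡ 596^2 = 355216 ≡ 460 (mod 799)
12^128 ≡ 460^2 = 211600 ≡ 664 (mod 799)
12^256 ≡ 664^2 = 440896 ≡ 647 (mod 799)
399 = 256 + 128 + 8 + 4 + 2 + 1 in binary powers of 2.
So 12^399 ≡ 647 · 664 · 645 · 761 · 144 · 12 ≡ 316 (mod 799).
Squaring chain: 316; never reaches −1, so base 12 is a Miller–Rabin witness that 799 is composite.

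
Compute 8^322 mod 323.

8^1 ≡ 8 (mod 323)
8^2 ≡ 8^2 = 64 ≡ 64 (mod 323)
8^4 ≡ 64^2 = 4096 ≡ 220 (mod 323)
8^8 ≡ 220^2 = 48400 ≡ 273 (mod 323)
8^16 ≡ 273^2 = 74529 ≡ 239 (mod 323)
8^32 ≡ 239^2 = 57121 ≡ 273 (mod 323)
8^64 ≡ 273^2 = 74529 ≡ 239 (mod 323)
8^128 ≡ 239^2 = 57121 ≡ 273 (mod 323)
8^256 ≡ 273^2 = 74529 ≡ 239 (mod 323)
322 = 256 + 64 + 2 in binary powers of 2.
So 8^322 ≡ 239 · 239 · 64 ≡ 30 (mod 323).
Since 30 ≠ 1, base 8 is a Fermat witness: 323 is composite.

30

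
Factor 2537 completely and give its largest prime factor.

59

2537 = 43 · 59
59 is prime.
So 2537 = 43 · 59; the largest prime factor is 59.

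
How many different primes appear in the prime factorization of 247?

2

247 = 13 · 19
247 = 13 · 19, which has 2 distinct prime factors.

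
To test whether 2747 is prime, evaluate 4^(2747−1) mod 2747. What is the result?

2046

4^1 ≡ 4 (mod 2747)
4^2 ≡ 4^2 = 16 ≡ 16 (mod 2747)
4^4 ≡ 16^2 = 256 ≡ 256 (mod 2747)
4^8 ≡ 256^2 = 65536 ≡ 2355 (mod 2747)
4^16 ≡ 2355^2 = 5546025 ≡ 2579 (mod 2747)
4^32 ≡ 2579^2 = 6651241 ≡ 754 (mod 2747)
4^64 ≡ 754^2 = 568516 ≡ 2634 (mod 2747)
4^128 ≡ 2634^2 = 6937956 ≡ 1781 (mod 2747)
4^256 ≡ 1781^2 = 3171961 ≡ 1923 (mod 2747)
4^512 ≡ 1923^2 = 3697929 ≡ 467 (mod 2747)
4^1024 ≡ 467^2 = 218089 ≡ 1076 (mod 2747)
4^2048 ≡ 1076^2 = 1157776 ≡ 1289 (mod 2747)
2746 = 2048 + 512 + 128 + 32 + 16 + 8 + 2 in binary powers of 2.
So 4^2746 ≡ 1289 · 467 · 1781 · 754 · 2579 · 2355 · 16 ≡ 2046 (mod 2747).
Since 2046 ≠ 1, base 4 is a Fermat witness: 2747 is composite.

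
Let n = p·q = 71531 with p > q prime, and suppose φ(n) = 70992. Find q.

φ(n) = (p−1)(q−1) = n − (p+q) + 1, so p + q = 71531 − 70992 + 1 = 540.
p and q are the roots of t² − 540t + 71531 = 0.
Discriminant: 540² − 4·71531 = 291600 − 286124 = 5476; √5476 = 74.
q = (540 − 74)/2 = 233, p = (540 + 74)/2 = 307.
Check: 233 · 307 = 71531.

233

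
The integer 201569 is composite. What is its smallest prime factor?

17

201569 is odd.
Digit sum 23, not divisible by 3.
Ends in 9: not divisible by 5.
7: 201569 = 7·28795 + 4
11: 201569 = 11·18324 + 5
13: 201569 = 13·15505 + 4
17: 201569 = 17·11857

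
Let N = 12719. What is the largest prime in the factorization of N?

79

12719 = 7 · 1817
1817 = 23 · 79
79 is prime.
So 12719 = 7 · 23 · 79; the largest prime factor is 79.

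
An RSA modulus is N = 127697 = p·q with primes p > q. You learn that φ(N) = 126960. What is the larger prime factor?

φ(n) = (p−1)(q−1) = n − (p+q) + 1, so p + q = 127697 − 126960 + 1 = 738.
p and q are the roots of t² − 738t + 127697 = 0.
Discriminant: 738² − 4·127697 = 544644 − 510788 = 33856; √33856 = 184.
q = (738 − 184)/2 = 277, p = (738 + 184)/2 = 461.
Check: 277 · 461 = 127697.

461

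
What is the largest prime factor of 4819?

79

4819 = 61 · 79
79 is prime.
So 4819 = 61 · 79; the largest prime factor is 79.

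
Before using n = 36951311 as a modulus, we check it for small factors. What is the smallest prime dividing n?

36951311 is odd.
Digit sum 29, not divisible by 3.
Ends in 1: not divisible by 5.
7: 36951311 = 7·5278758 + 5
11: 36951311 = 11·3359210 + 1
13: 36951311 = 13·2842408 + 7
17: 36951311 = 17·2173606 + 9
19: 36951311 = 19·1944805 + 16
23: 36951311 = 23·1606578 + 17
29: 36951311 = 29·1274183 + 4
31: 36951311 = 31·1191977 + 24
37: 36951311 = 37·998684 + 3
41: 36951311 = 41·901251 + 20
43: 36951311 = 43·859332 + 35
47: 36951311 = 47·786198 + 5
53: 36951311 = 53·697194 + 29
59: 36951311 = 59·626293 + 24
61: 36951311 = 61·605759 + 12
67: 36951311 = 67·551512 + 7
71: 36951311 = 71·520441

71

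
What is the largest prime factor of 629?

629 = 17 · 37
37 is prime.
So 629 = 17 · 37; the largest prime factor is 37.

37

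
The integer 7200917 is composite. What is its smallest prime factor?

47

7200917 is odd.
Digit sum 26, not divisible by 3.
Ends in 7: not divisible by 5.
7: 7200917 = 7·1028702 + 3
11: 7200917 = 11·654628 + 9
13: 7200917 = 13·553916 + 9
17: 7200917 = 17·423583 + 6
19: 7200917 = 19·378995 + 12
23: 7200917 = 23·313083 + 8
29: 7200917 = 29·248307 + 14
31: 7200917 = 31·232287 + 20
37: 7200917 = 37·194619 + 14
41: 7200917 = 41·175632 + 5
43: 7200917 = 43·167463 + 8
47: 7200917 = 47·153211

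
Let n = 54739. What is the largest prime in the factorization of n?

54739 = 19 · 2881
2881 = 43 · 67
67 is prime.
So 54739 = 19 · 43 · 67; the largest prime factor is 67.

67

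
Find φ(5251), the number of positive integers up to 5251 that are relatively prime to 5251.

Factor: 5251 = 59 · 89.
φ(5251) = (59−1) · (89−1) = 58 · 88 = 5104.

5104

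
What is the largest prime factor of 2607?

79

2607 = 3 · 869
869 = 11 · 79
79 is prime.
So 2607 = 3 · 11 · 79; the largest prime factor is 79.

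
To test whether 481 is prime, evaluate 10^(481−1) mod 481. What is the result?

1

10^1 ≡ 10 (mod 481)
10^2 ≡ 10^2 = 100 ≡ 100 (mod 481)
10^4 ≡ 100^2 = 10000 ≡ 380 (mod 481)
10^8 ≡ 380^2 = 144400 ≡ 100 (mod 481)
10^16 ≡ 100^2 = 10000 ≡ 380 (mod 481)
10^32 ≡ 380^2 = 144400 ≡ 100 (mod 481)
10^64 ≡ 100^2 = 10000 ≡ 380 (mod 481)
10^128 ≡ 380^2 = 144400 ≡ 100 (mod 481)
10^256 ≡ 100^2 = 10000 ≡ 380 (mod 481)
480 = 256 + 128 + 64 + 32 in binary powers of 2.
So 10^480 ≡ 380 · 100 · 380 · 100 ≡ 1 (mod 481).
Since the result is 1, base 10 gives no evidence that 481 is composite.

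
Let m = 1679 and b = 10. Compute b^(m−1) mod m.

995

10^1 ≡ 10 (mod 1679)
10^2 ≡ 10^2 = 100 ≡ 100 (mod 1679)
10^4 ≡ 100^2 = 10000 ≡ 1605 (mod 1679)
10^8 ≡ 1605^2 = 2576025 ≡ 439 (mod 1679)
10^16 ≡ 439^2 = 192721 ≡ 1315 (mod 1679)
10^32 ≡ 1315^2 = 1729225 ≡ 1534 (mod 1679)
10^64 ≡ 1534^2 = 2353156 ≡ 877 (mod 1679)
10^128 ≡ 877^2 = 769129 ≡ 147 (mod 1679)
10^256 ≡ 147^2 = 21609 ≡ 1461 (mod 1679)
10^512 ≡ 1461^2 = 2134521 ≡ 512 (mod 1679)
10^1024 ≡ 512^2 = 262144 ≡ 220 (mod 1679)
1678 = 1024 + 512 + 128 + 8 + 4 + 2 in binary powers of 2.
So 10^1678 ≡ 220 · 512 · 147 · 439 · 1605 · 100 ≡ 995 (mod 1679).
Since 995 ≠ 1, base 10 is a Fermat witness: 1679 is composite.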